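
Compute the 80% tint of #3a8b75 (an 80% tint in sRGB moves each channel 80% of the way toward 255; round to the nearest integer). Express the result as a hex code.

#3a8b75 is rgb(58, 139, 117).
Per channel, c → c + 0.8(255 − c):
  R: 58 + 0.8×(255−58) = 58 + 157.6 = 215.6 → 216
  G: 139 + 0.8×(255−139) = 139 + 92.8 = 231.8 → 232
  B: 117 + 110.4 = 227.4 → 227
rgb(216, 232, 227) = #d8e8e3.

#d8e8e3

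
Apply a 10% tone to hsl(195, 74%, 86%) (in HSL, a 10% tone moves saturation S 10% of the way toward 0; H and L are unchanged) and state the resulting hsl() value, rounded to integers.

S moves 10% from 74 toward 0: 74 − 7.4 = 66.6 → 67.
H and L are unchanged.

hsl(195, 67%, 86%)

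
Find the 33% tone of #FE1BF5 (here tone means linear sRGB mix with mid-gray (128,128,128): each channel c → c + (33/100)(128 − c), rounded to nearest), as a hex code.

#FE1BF5 is rgb(254, 27, 245).
A 33% tone moves each channel 33% toward 128:
  R: 254 + 0.33×(128−254) = 254 − 41.58 = 212.42 → 212
  G: 27 + 0.33×(128−27) = 27 + 33.33 = 60.33 → 60
  B: 245 + 0.33×(128−245) = 245 − 38.61 = 206.39 → 206
rgb(212, 60, 206) = #D43CCE.

#D43CCE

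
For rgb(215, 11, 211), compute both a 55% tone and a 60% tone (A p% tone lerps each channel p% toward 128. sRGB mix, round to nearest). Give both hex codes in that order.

55% tone:
  R: 215 + 0.55×(128−215) = 215 − 47.85 = 167.15 → 167
  G: 11 + 64.35 = 75.35 → 75
  B: 211 + 0.55×(128−211) = 211 − 45.65 = 165.35 → 165
  → #A74BA5
60% tone:
  R: 215 + 0.6×(128−215) = 215 − 52.2 = 162.8 → 163
  G: 11 + 70.2 = 81.2 → 81
  B: 211 + 0.6×(128−211) = 211 − 49.8 = 161.2 → 161
  → #A351A1

#A74BA5, #A351A1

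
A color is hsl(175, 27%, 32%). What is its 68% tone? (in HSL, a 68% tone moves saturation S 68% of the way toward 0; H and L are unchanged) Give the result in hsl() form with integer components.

S moves 68% from 27 toward 0: 27 − 18.36 = 8.64 → 9.
H and L are unchanged.

hsl(175, 9%, 32%)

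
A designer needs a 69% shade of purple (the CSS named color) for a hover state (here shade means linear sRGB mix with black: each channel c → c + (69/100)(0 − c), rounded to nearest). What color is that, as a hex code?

CSS purple is rgb(128, 0, 128).
Per channel, c → c + 0.69(0 − c):
  R: 128 + 0.69×(0−128) = 128 − 88.32 = 39.68 → 40
  G: 0 + 0.69×(0−0) = 0 + 0 = 0 → 0
  B: 128 + 0.69×(0−128) = 128 − 88.32 = 39.68 → 40
rgb(40, 0, 40) = #280028.

#280028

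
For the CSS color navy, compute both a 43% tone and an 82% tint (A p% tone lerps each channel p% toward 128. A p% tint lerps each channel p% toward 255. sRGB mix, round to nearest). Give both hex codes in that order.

#373780, #D1D1E8

CSS navy is rgb(0, 0, 128).
43% tone:
  R: 0 + 0.43×(128−0) = 0 + 55.04 = 55.04 → 55
  G: 0 + 55.04 = 55.04 → 55
  B: 128 + 0.43×(128−128) = 128 + 0 = 128 → 128
  → #373780
82% tint:
  R: 0 + 209.1 = 209.1 → 209
  G: 0 + 209.1 = 209.1 → 209
  B: 128 + 0.82×(255−128) = 128 + 104.14 = 232.14 → 232
  → #D1D1E8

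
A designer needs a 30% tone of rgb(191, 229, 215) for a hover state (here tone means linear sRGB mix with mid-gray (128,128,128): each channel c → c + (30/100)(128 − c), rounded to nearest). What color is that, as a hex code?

Lerp each channel 30% toward 128:
  R: 191 − 18.9 = 172.1 → 172
  G: 229 − 30.3 = 198.7 → 199
  B: 215 − 26.1 = 188.9 → 189
rgb(172, 199, 189) = #acc7bd.

#acc7bd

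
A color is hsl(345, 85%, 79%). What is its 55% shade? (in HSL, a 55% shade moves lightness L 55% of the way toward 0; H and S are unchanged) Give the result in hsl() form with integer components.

hsl(345, 85%, 36%)

L moves 55% from 79 toward 0: 79 − 43.45 = 35.55 → 36.
H and S are unchanged.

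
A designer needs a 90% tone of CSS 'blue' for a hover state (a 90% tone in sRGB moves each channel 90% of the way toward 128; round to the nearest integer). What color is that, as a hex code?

#73738d

CSS blue is rgb(0, 0, 255).
A 90% tone moves each channel 90% toward 128:
  R: 0 + 115.2 = 115.2 → 115
  G: 0 + 0.9×(128−0) = 0 + 115.2 = 115.2 → 115
  B: 255 + 0.9×(128−255) = 255 − 114.3 = 140.7 → 141
rgb(115, 115, 141) = #73738d.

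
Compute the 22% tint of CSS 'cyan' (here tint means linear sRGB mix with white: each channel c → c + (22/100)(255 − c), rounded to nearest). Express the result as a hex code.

#38ffff

CSS cyan is rgb(0, 255, 255).
Per channel, c → c + 0.22(255 − c):
  R: 0 + 0.22×(255−0) = 0 + 56.1 = 56.1 → 56
  G: 255 + 0 = 255 → 255
  B: 255 + 0 = 255 → 255
rgb(56, 255, 255) = #38ffff.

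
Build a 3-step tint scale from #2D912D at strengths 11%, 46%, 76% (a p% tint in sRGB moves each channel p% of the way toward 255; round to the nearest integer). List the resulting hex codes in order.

#449D44, #8EC48E, #CDE5CD

#2D912D is rgb(45, 145, 45).
11%: (45 + 23.1 = 68.1→68, 145 + 12.1 = 157.1→157, 45 + 23.1 = 68.1→68) → #449D44
46%: (45 + 96.6 = 141.6→142, 145 + 50.6 = 195.6→196, 45 + 96.6 = 141.6→142) → #8EC48E
76%: (45 + 159.6 = 204.6→205, 145 + 83.6 = 228.6→229, 45 + 159.6 = 204.6→205) → #CDE5CD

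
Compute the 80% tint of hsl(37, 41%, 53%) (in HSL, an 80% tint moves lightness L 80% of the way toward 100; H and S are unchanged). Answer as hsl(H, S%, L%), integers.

L moves 80% from 53 toward 100: 53 + 37.6 = 90.6 → 91.
H and S are unchanged.

hsl(37, 41%, 91%)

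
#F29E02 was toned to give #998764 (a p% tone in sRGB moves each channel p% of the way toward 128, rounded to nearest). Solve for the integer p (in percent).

#F29E02 is rgb(242, 158, 2); #998764 is rgb(153, 135, 100).
On the B channel (widest range): 100 ≈ 2 + (p/100)(128 − 2), so p ≈ 100×(100 − 2)/(128 − 2) = 9800/126 = 77.78.
p = 78 reproduces all three channels after rounding.

78%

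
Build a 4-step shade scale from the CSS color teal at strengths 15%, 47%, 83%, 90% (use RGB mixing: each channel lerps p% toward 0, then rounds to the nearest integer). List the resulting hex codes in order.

#006d6d, #004444, #001616, #000d0d

CSS teal is rgb(0, 128, 128).
15%: (0→0, 128 − 19.2 = 108.8→109, 128 − 19.2 = 108.8→109) → #006d6d
47%: (0→0, 128 − 60.16 = 67.84→68, 128 − 60.16 = 67.84→68) → #004444
83%: (0→0, 128 − 106.24 = 21.76→22, 128 − 106.24 = 21.76→22) → #001616
90%: (0→0, 128 − 115.2 = 12.8→13, 128 − 115.2 = 12.8→13) → #000d0d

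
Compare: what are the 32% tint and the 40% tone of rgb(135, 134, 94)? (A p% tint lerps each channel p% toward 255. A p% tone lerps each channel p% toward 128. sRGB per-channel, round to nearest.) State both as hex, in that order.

32% tint:
  R: 135 + 0.32×(255−135) = 135 + 38.4 = 173.4 → 173
  G: 134 + 0.32×(255−134) = 134 + 38.72 = 172.72 → 173
  B: 94 + 0.32×(255−94) = 94 + 51.52 = 145.52 → 146
  → #ADAD92
40% tone:
  R: 135 − 2.8 = 132.2 → 132
  G: 134 − 2.4 = 131.6 → 132
  B: 94 + 0.4×(128−94) = 94 + 13.6 = 107.6 → 108
  → #84846C

#ADAD92, #84846C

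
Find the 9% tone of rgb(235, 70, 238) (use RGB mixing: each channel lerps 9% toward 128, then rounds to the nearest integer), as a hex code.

#E14BE4

A 9% tone moves each channel 9% toward 128:
  R: 235 − 9.63 = 225.37 → 225
  G: 70 + 0.09×(128−70) = 70 + 5.22 = 75.22 → 75
  B: 238 − 9.9 = 228.1 → 228
rgb(225, 75, 228) = #E14BE4.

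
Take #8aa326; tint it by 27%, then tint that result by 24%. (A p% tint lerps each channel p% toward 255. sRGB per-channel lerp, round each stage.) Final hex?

#becc87

#8aa326 is rgb(138, 163, 38).
Lerp each channel 27% toward 255:
  R: 138 + 31.59 = 169.59 → 170
  G: 163 + 24.84 = 187.84 → 188
  B: 38 + 58.59 = 96.59 → 97
After the tint: rgb(170, 188, 97) = #aabc61.
Lerp each channel 24% toward 255:
  R: 170 + 0.24×(255−170) = 170 + 20.4 = 190.4 → 190
  G: 188 + 16.08 = 204.08 → 204
  B: 97 + 0.24×(255−97) = 97 + 37.92 = 134.92 → 135
rgb(190, 204, 135) = #becc87.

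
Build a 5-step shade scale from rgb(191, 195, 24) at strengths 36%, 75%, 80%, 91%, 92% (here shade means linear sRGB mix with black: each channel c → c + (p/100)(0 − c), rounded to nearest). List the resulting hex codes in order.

36%: (191 − 68.76 = 122.24→122, 195 − 70.2 = 124.8→125, 24 − 8.64 = 15.36→15) → #7a7d0f
75%: (191 − 143.25 = 47.75→48, 195 − 146.25 = 48.75→49, 24 − 18 = 6→6) → #303106
80%: (191 − 152.8 = 38.2→38, 195 − 156 = 39→39, 24 − 19.2 = 4.8→5) → #262705
91%: (191 − 173.81 = 17.19→17, 195 − 177.45 = 17.55→18, 24 − 21.84 = 2.16→2) → #111202
92%: (191 − 175.72 = 15.28→15, 195 − 179.4 = 15.6→16, 24 − 22.08 = 1.92→2) → #0f1002

#7a7d0f, #303106, #262705, #111202, #0f1002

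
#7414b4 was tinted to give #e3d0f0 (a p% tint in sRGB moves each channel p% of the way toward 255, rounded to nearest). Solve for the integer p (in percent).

#7414b4 is rgb(116, 20, 180); #e3d0f0 is rgb(227, 208, 240).
On the G channel (widest range): 208 ≈ 20 + (p/100)(255 − 20), so p ≈ 100×(208 − 20)/(255 − 20) = 18800/235 = 80.00.
p = 80 reproduces all three channels after rounding.

80%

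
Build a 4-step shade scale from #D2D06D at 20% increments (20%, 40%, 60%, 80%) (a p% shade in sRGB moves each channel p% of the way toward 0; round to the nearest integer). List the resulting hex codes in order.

#A8A657, #7E7D41, #54532C, #2A2A16

#D2D06D is rgb(210, 208, 109).
20%: (210 − 42 = 168→168, 208 − 41.6 = 166.4→166, 109 − 21.8 = 87.2→87) → #A8A657
40%: (210 − 84 = 126→126, 208 − 83.2 = 124.8→125, 109 − 43.6 = 65.4→65) → #7E7D41
60%: (210 − 126 = 84→84, 208 − 124.8 = 83.2→83, 109 − 65.4 = 43.6→44) → #54532C
80%: (210 − 168 = 42→42, 208 − 166.4 = 41.6→42, 109 − 87.2 = 21.8→22) → #2A2A16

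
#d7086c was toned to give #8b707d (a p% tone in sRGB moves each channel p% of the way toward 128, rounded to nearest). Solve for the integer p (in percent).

87%

#d7086c is rgb(215, 8, 108); #8b707d is rgb(139, 112, 125).
On the G channel (widest range): 112 ≈ 8 + (p/100)(128 − 8), so p ≈ 100×(112 − 8)/(128 − 8) = 10400/120 = 86.67.
p = 87 reproduces all three channels after rounding.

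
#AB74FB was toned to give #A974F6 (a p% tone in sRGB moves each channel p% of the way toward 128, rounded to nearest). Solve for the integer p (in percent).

#AB74FB is rgb(171, 116, 251); #A974F6 is rgb(169, 116, 246).
On the B channel (widest range): 246 ≈ 251 + (p/100)(128 − 251), so p ≈ 100×(246 − 251)/(128 − 251) = -500/-123 = 4.07.
p = 4 reproduces all three channels after rounding.

4%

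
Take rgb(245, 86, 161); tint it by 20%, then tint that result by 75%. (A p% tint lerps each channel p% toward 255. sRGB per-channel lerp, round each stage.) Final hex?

Lerp each channel 20% toward 255:
  R: 245 + 2 = 247 → 247
  G: 86 + 0.2×(255−86) = 86 + 33.8 = 119.8 → 120
  B: 161 + 0.2×(255−161) = 161 + 18.8 = 179.8 → 180
After the tint: rgb(247, 120, 180) = #f778b4.
Per channel, c → c + 0.75(255 − c):
  R: 247 + 0.75×(255−247) = 247 + 6 = 253 → 253
  G: 120 + 101.25 = 221.25 → 221
  B: 180 + 0.75×(255−180) = 180 + 56.25 = 236.25 → 236
rgb(253, 221, 236) = #fdddec.

#fdddec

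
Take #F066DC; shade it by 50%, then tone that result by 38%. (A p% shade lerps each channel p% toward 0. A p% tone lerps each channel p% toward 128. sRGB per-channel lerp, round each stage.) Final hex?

#F066DC is rgb(240, 102, 220).
Lerp each channel 50% toward 0:
  R: 240 + 0.5×(0−240) = 240 − 120 = 120 → 120
  G: 102 + 0.5×(0−102) = 102 − 51 = 51 → 51
  B: 220 − 110 = 110 → 110
After the shade: rgb(120, 51, 110) = #78336E.
Per channel, c → c + 0.38(128 − c):
  R: 120 + 0.38×(128−120) = 120 + 3.04 = 123.04 → 123
  G: 51 + 29.26 = 80.26 → 80
  B: 110 + 0.38×(128−110) = 110 + 6.84 = 116.84 → 117
rgb(123, 80, 117) = #7B5075.

#7B5075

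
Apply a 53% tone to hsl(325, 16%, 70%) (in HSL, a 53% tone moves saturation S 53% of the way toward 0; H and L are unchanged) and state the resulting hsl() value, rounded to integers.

hsl(325, 8%, 70%)

S moves 53% from 16 toward 0: 16 − 8.48 = 7.52 → 8.
H and L are unchanged.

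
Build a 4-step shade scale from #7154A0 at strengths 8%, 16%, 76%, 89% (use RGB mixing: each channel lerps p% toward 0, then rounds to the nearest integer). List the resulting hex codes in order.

#7154A0 is rgb(113, 84, 160).
8%: (113 − 9.04 = 103.96→104, 84 − 6.72 = 77.28→77, 160 − 12.8 = 147.2→147) → #684D93
16%: (113 − 18.08 = 94.92→95, 84 − 13.44 = 70.56→71, 160 − 25.6 = 134.4→134) → #5F4786
76%: (113 − 85.88 = 27.12→27, 84 − 63.84 = 20.16→20, 160 − 121.6 = 38.4→38) → #1B1426
89%: (113 − 100.57 = 12.43→12, 84 − 74.76 = 9.24→9, 160 − 142.4 = 17.6→18) → #0C0912

#684D93, #5F4786, #1B1426, #0C0912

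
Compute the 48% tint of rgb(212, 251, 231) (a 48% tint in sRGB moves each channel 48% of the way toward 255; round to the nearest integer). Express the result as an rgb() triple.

rgb(233, 253, 243)

A 48% tint moves each channel 48% toward 255:
  R: 212 + 0.48×(255−212) = 212 + 20.64 = 232.64 → 233
  G: 251 + 0.48×(255−251) = 251 + 1.92 = 252.92 → 253
  B: 231 + 11.52 = 242.52 → 243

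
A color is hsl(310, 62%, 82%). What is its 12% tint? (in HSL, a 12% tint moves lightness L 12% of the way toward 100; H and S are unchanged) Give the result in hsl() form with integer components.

L moves 12% from 82 toward 100: 82 + 2.16 = 84.16 → 84.
H and S are unchanged.

hsl(310, 62%, 84%)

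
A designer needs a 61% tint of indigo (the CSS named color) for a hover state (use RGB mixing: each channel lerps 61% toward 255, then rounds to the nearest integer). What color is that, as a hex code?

CSS indigo is rgb(75, 0, 130).
Per channel, c → c + 0.61(255 − c):
  R: 75 + 109.8 = 184.8 → 185
  G: 0 + 0.61×(255−0) = 0 + 155.55 = 155.55 → 156
  B: 130 + 0.61×(255−130) = 130 + 76.25 = 206.25 → 206
rgb(185, 156, 206) = #b99cce.

#b99cce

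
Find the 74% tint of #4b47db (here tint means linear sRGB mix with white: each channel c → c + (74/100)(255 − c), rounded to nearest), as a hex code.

#4b47db is rgb(75, 71, 219).
Lerp each channel 74% toward 255:
  R: 75 + 0.74×(255−75) = 75 + 133.2 = 208.2 → 208
  G: 71 + 0.74×(255−71) = 71 + 136.16 = 207.16 → 207
  B: 219 + 0.74×(255−219) = 219 + 26.64 = 245.64 → 246
rgb(208, 207, 246) = #d0cff6.

#d0cff6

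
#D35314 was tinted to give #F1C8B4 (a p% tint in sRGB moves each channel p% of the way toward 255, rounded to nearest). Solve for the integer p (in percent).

68%

#D35314 is rgb(211, 83, 20); #F1C8B4 is rgb(241, 200, 180).
On the B channel (widest range): 180 ≈ 20 + (p/100)(255 − 20), so p ≈ 100×(180 − 20)/(255 − 20) = 16000/235 = 68.09.
p = 68 reproduces all three channels after rounding.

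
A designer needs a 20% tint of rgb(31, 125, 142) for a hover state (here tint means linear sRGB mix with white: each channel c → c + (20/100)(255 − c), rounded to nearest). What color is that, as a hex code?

Lerp each channel 20% toward 255:
  R: 31 + 44.8 = 75.8 → 76
  G: 125 + 0.2×(255−125) = 125 + 26 = 151 → 151
  B: 142 + 0.2×(255−142) = 142 + 22.6 = 164.6 → 165
rgb(76, 151, 165) = #4C97A5.

#4C97A5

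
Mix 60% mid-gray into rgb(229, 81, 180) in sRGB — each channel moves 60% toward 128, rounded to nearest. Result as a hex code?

#A86D95

Per channel, c → c + 0.6(128 − c):
  R: 229 + 0.6×(128−229) = 229 − 60.6 = 168.4 → 168
  G: 81 + 0.6×(128−81) = 81 + 28.2 = 109.2 → 109
  B: 180 − 31.2 = 148.8 → 149
rgb(168, 109, 149) = #A86D95.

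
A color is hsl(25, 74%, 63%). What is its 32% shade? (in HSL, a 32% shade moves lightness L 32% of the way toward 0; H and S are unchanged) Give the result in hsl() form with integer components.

L moves 32% from 63 toward 0: 63 − 20.16 = 42.84 → 43.
H and S are unchanged.

hsl(25, 74%, 43%)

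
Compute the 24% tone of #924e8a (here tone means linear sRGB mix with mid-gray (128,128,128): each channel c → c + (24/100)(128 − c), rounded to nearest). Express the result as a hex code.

#8e5a88

#924e8a is rgb(146, 78, 138).
Per channel, c → c + 0.24(128 − c):
  R: 146 − 4.32 = 141.68 → 142
  G: 78 + 0.24×(128−78) = 78 + 12 = 90 → 90
  B: 138 + 0.24×(128−138) = 138 − 2.4 = 135.6 → 136
rgb(142, 90, 136) = #8e5a88.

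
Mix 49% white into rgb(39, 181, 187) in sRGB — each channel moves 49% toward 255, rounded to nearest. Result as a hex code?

Lerp each channel 49% toward 255:
  R: 39 + 105.84 = 144.84 → 145
  G: 181 + 36.26 = 217.26 → 217
  B: 187 + 0.49×(255−187) = 187 + 33.32 = 220.32 → 220
rgb(145, 217, 220) = #91D9DC.

#91D9DC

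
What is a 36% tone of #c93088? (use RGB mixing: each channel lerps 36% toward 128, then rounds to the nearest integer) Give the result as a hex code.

#c93088 is rgb(201, 48, 136).
Per channel, c → c + 0.36(128 − c):
  R: 201 − 26.28 = 174.72 → 175
  G: 48 + 28.8 = 76.8 → 77
  B: 136 − 2.88 = 133.12 → 133
rgb(175, 77, 133) = #af4d85.

#af4d85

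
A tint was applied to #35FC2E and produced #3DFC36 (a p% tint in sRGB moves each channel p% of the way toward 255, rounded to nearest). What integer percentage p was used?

4%

#35FC2E is rgb(53, 252, 46); #3DFC36 is rgb(61, 252, 54).
On the B channel (widest range): 54 ≈ 46 + (p/100)(255 − 46), so p ≈ 100×(54 − 46)/(255 − 46) = 800/209 = 3.83.
p = 4 reproduces all three channels after rounding.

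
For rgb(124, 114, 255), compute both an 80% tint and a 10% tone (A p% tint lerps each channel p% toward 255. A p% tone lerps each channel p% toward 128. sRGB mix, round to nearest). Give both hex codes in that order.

80% tint:
  R: 124 + 0.8×(255−124) = 124 + 104.8 = 228.8 → 229
  G: 114 + 0.8×(255−114) = 114 + 112.8 = 226.8 → 227
  B: 255 + 0.8×(255−255) = 255 + 0 = 255 → 255
  → #E5E3FF
10% tone:
  R: 124 + 0.1×(128−124) = 124 + 0.4 = 124.4 → 124
  G: 114 + 1.4 = 115.4 → 115
  B: 255 + 0.1×(128−255) = 255 − 12.7 = 242.3 → 242
  → #7C73F2

#E5E3FF, #7C73F2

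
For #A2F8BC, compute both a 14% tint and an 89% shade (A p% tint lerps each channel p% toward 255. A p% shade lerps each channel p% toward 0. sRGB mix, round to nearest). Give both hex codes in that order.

#AFF9C5, #121B15

#A2F8BC is rgb(162, 248, 188).
14% tint:
  R: 162 + 13.02 = 175.02 → 175
  G: 248 + 0.98 = 248.98 → 249
  B: 188 + 9.38 = 197.38 → 197
  → #AFF9C5
89% shade:
  R: 162 − 144.18 = 17.82 → 18
  G: 248 − 220.72 = 27.28 → 27
  B: 188 + 0.89×(0−188) = 188 − 167.32 = 20.68 → 21
  → #121B15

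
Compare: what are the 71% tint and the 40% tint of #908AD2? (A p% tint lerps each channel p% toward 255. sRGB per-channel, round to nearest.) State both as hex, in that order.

#DFDDF2, #BCB9E4

#908AD2 is rgb(144, 138, 210).
71% tint:
  R: 144 + 0.71×(255−144) = 144 + 78.81 = 222.81 → 223
  G: 138 + 83.07 = 221.07 → 221
  B: 210 + 31.95 = 241.95 → 242
  → #DFDDF2
40% tint:
  R: 144 + 0.4×(255−144) = 144 + 44.4 = 188.4 → 188
  G: 138 + 46.8 = 184.8 → 185
  B: 210 + 0.4×(255−210) = 210 + 18 = 228 → 228
  → #BCB9E4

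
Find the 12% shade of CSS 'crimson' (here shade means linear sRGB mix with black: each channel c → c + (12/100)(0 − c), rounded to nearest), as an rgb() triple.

CSS crimson is rgb(220, 20, 60).
A 12% shade moves each channel 12% toward 0:
  R: 220 − 26.4 = 193.6 → 194
  G: 20 − 2.4 = 17.6 → 18
  B: 60 − 7.2 = 52.8 → 53

rgb(194, 18, 53)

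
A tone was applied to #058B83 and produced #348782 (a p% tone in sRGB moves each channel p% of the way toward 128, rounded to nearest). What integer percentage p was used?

#058B83 is rgb(5, 139, 131); #348782 is rgb(52, 135, 130).
On the R channel (widest range): 52 ≈ 5 + (p/100)(128 − 5), so p ≈ 100×(52 − 5)/(128 − 5) = 4700/123 = 38.21.
p = 38 reproduces all three channels after rounding.

38%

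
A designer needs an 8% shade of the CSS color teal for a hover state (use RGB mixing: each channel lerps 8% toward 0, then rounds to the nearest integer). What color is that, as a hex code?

CSS teal is rgb(0, 128, 128).
Lerp each channel 8% toward 0:
  R: 0 + 0 = 0 → 0
  G: 128 + 0.08×(0−128) = 128 − 10.24 = 117.76 → 118
  B: 128 + 0.08×(0−128) = 128 − 10.24 = 117.76 → 118
rgb(0, 118, 118) = #007676.

#007676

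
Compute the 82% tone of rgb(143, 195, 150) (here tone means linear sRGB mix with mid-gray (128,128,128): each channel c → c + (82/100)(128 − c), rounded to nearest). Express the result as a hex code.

Per channel, c → c + 0.82(128 − c):
  R: 143 + 0.82×(128−143) = 143 − 12.3 = 130.7 → 131
  G: 195 + 0.82×(128−195) = 195 − 54.94 = 140.06 → 140
  B: 150 − 18.04 = 131.96 → 132
rgb(131, 140, 132) = #838C84.

#838C84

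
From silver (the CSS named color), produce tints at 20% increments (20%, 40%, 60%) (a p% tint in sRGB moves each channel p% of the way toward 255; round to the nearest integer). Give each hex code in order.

#CDCDCD, #D9D9D9, #E6E6E6

CSS silver is rgb(192, 192, 192).
20%: (192 + 12.6 = 204.6→205, 192 + 12.6 = 204.6→205, 192 + 12.6 = 204.6→205) → #CDCDCD
40%: (192 + 25.2 = 217.2→217, 192 + 25.2 = 217.2→217, 192 + 25.2 = 217.2→217) → #D9D9D9
60%: (192 + 37.8 = 229.8→230, 192 + 37.8 = 229.8→230, 192 + 37.8 = 229.8→230) → #E6E6E6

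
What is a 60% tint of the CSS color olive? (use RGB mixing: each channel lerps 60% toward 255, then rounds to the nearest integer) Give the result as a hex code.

#cccc99

CSS olive is rgb(128, 128, 0).
A 60% tint moves each channel 60% toward 255:
  R: 128 + 0.6×(255−128) = 128 + 76.2 = 204.2 → 204
  G: 128 + 76.2 = 204.2 → 204
  B: 0 + 0.6×(255−0) = 0 + 153 = 153 → 153
rgb(204, 204, 153) = #cccc99.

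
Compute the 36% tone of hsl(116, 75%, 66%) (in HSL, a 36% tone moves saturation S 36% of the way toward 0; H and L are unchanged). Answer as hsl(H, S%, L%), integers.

S moves 36% from 75 toward 0: 75 − 27 = 48 → 48.
H and L are unchanged.

hsl(116, 48%, 66%)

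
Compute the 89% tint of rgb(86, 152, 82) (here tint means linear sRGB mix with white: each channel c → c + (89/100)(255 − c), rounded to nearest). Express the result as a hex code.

An 89% tint moves each channel 89% toward 255:
  R: 86 + 0.89×(255−86) = 86 + 150.41 = 236.41 → 236
  G: 152 + 91.67 = 243.67 → 244
  B: 82 + 0.89×(255−82) = 82 + 153.97 = 235.97 → 236
rgb(236, 244, 236) = #ecf4ec.

#ecf4ec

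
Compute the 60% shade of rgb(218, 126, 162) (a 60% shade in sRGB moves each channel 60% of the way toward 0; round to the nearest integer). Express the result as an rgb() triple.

A 60% shade moves each channel 60% toward 0:
  R: 218 + 0.6×(0−218) = 218 − 130.8 = 87.2 → 87
  G: 126 − 75.6 = 50.4 → 50
  B: 162 − 97.2 = 64.8 → 65

rgb(87, 50, 65)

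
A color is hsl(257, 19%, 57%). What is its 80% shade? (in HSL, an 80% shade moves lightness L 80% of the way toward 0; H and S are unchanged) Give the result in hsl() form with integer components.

L moves 80% from 57 toward 0: 57 − 45.6 = 11.4 → 11.
H and S are unchanged.

hsl(257, 19%, 11%)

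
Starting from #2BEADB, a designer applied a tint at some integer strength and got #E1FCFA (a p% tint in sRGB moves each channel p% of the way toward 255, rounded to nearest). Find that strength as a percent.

#2BEADB is rgb(43, 234, 219); #E1FCFA is rgb(225, 252, 250).
On the R channel (widest range): 225 ≈ 43 + (p/100)(255 − 43), so p ≈ 100×(225 − 43)/(255 − 43) = 18200/212 = 85.85.
p = 86 reproduces all three channels after rounding.

86%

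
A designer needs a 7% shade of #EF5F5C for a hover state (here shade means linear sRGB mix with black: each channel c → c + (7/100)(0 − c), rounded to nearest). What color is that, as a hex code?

#DE5856

#EF5F5C is rgb(239, 95, 92).
A 7% shade moves each channel 7% toward 0:
  R: 239 + 0.07×(0−239) = 239 − 16.73 = 222.27 → 222
  G: 95 + 0.07×(0−95) = 95 − 6.65 = 88.35 → 88
  B: 92 + 0.07×(0−92) = 92 − 6.44 = 85.56 → 86
rgb(222, 88, 86) = #DE5856.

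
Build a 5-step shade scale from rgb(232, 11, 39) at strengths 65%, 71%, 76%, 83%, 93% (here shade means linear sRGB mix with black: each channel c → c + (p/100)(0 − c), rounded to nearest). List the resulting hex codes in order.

#51040E, #43030B, #380309, #270207, #100103

65%: (232 − 150.8 = 81.2→81, 11 − 7.15 = 3.85→4, 39 − 25.35 = 13.65→14) → #51040E
71%: (232 − 164.72 = 67.28→67, 11 − 7.81 = 3.19→3, 39 − 27.69 = 11.31→11) → #43030B
76%: (232 − 176.32 = 55.68→56, 11 − 8.36 = 2.64→3, 39 − 29.64 = 9.36→9) → #380309
83%: (232 − 192.56 = 39.44→39, 11 − 9.13 = 1.87→2, 39 − 32.37 = 6.63→7) → #270207
93%: (232 − 215.76 = 16.24→16, 11 − 10.23 = 0.77→1, 39 − 36.27 = 2.73→3) → #100103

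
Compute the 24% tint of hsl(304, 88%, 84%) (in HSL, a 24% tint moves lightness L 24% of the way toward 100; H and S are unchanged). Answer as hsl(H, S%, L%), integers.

L moves 24% from 84 toward 100: 84 + 3.84 = 87.84 → 88.
H and S are unchanged.

hsl(304, 88%, 88%)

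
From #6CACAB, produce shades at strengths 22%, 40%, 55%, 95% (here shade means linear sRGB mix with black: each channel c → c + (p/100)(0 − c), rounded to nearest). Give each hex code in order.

#548685, #416767, #314D4D, #050909

#6CACAB is rgb(108, 172, 171).
22%: (108 − 23.76 = 84.24→84, 172 − 37.84 = 134.16→134, 171 − 37.62 = 133.38→133) → #548685
40%: (108 − 43.2 = 64.8→65, 172 − 68.8 = 103.2→103, 171 − 68.4 = 102.6→103) → #416767
55%: (108 − 59.4 = 48.6→49, 172 − 94.6 = 77.4→77, 171 − 94.05 = 76.95→77) → #314D4D
95%: (108 − 102.6 = 5.4→5, 172 − 163.4 = 8.6→9, 171 − 162.45 = 8.55→9) → #050909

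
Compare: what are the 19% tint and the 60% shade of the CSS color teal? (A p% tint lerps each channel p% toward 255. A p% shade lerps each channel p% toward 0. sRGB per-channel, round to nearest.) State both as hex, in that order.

CSS teal is rgb(0, 128, 128).
19% tint:
  R: 0 + 0.19×(255−0) = 0 + 48.45 = 48.45 → 48
  G: 128 + 24.13 = 152.13 → 152
  B: 128 + 24.13 = 152.13 → 152
  → #309898
60% shade:
  R: 0 + 0.6×(0−0) = 0 + 0 = 0 → 0
  G: 128 + 0.6×(0−128) = 128 − 76.8 = 51.2 → 51
  B: 128 − 76.8 = 51.2 → 51
  → #003333

#309898, #003333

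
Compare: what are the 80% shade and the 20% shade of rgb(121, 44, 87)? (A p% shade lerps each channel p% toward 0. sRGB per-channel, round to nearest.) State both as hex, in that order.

#180911, #612346

80% shade:
  R: 121 + 0.8×(0−121) = 121 − 96.8 = 24.2 → 24
  G: 44 + 0.8×(0−44) = 44 − 35.2 = 8.8 → 9
  B: 87 − 69.6 = 17.4 → 17
  → #180911
20% shade:
  R: 121 + 0.2×(0−121) = 121 − 24.2 = 96.8 → 97
  G: 44 + 0.2×(0−44) = 44 − 8.8 = 35.2 → 35
  B: 87 + 0.2×(0−87) = 87 − 17.4 = 69.6 → 70
  → #612346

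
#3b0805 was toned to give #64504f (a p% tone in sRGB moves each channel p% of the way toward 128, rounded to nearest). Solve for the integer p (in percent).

#3b0805 is rgb(59, 8, 5); #64504f is rgb(100, 80, 79).
On the B channel (widest range): 79 ≈ 5 + (p/100)(128 − 5), so p ≈ 100×(79 − 5)/(128 − 5) = 7400/123 = 60.16.
p = 60 reproduces all three channels after rounding.

60%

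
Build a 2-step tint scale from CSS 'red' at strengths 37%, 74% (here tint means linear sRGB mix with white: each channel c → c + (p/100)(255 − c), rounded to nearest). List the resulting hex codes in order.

CSS red is rgb(255, 0, 0).
37%: (255→255, 0 + 94.35 = 94.35→94, 0 + 94.35 = 94.35→94) → #ff5e5e
74%: (255→255, 0 + 188.7 = 188.7→189, 0 + 188.7 = 188.7→189) → #ffbdbd

#ff5e5e, #ffbdbd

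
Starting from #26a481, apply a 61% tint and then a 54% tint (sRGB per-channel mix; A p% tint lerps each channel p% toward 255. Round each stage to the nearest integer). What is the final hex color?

#26a481 is rgb(38, 164, 129).
Per channel, c → c + 0.61(255 − c):
  R: 38 + 132.37 = 170.37 → 170
  G: 164 + 55.51 = 219.51 → 220
  B: 129 + 0.61×(255−129) = 129 + 76.86 = 205.86 → 206
After the tint: rgb(170, 220, 206) = #aadcce.
Lerp each channel 54% toward 255:
  R: 170 + 0.54×(255−170) = 170 + 45.9 = 215.9 → 216
  G: 220 + 18.9 = 238.9 → 239
  B: 206 + 26.46 = 232.46 → 232
rgb(216, 239, 232) = #d8efe8.

#d8efe8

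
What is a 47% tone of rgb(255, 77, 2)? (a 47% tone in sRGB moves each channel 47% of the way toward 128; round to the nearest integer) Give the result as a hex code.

Per channel, c → c + 0.47(128 − c):
  R: 255 − 59.69 = 195.31 → 195
  G: 77 + 0.47×(128−77) = 77 + 23.97 = 100.97 → 101
  B: 2 + 0.47×(128−2) = 2 + 59.22 = 61.22 → 61
rgb(195, 101, 61) = #c3653d.

#c3653d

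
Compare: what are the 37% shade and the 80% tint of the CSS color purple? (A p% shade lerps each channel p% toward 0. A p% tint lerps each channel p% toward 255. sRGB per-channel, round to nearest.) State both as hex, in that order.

#510051, #e6cce6

CSS purple is rgb(128, 0, 128).
37% shade:
  R: 128 − 47.36 = 80.64 → 81
  G: 0 + 0 = 0 → 0
  B: 128 − 47.36 = 80.64 → 81
  → #510051
80% tint:
  R: 128 + 0.8×(255−128) = 128 + 101.6 = 229.6 → 230
  G: 0 + 0.8×(255−0) = 0 + 204 = 204 → 204
  B: 128 + 0.8×(255−128) = 128 + 101.6 = 229.6 → 230
  → #e6cce6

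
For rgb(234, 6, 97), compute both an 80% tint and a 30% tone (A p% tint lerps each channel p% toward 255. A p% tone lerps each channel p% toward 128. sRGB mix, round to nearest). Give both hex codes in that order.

80% tint:
  R: 234 + 16.8 = 250.8 → 251
  G: 6 + 0.8×(255−6) = 6 + 199.2 = 205.2 → 205
  B: 97 + 0.8×(255−97) = 97 + 126.4 = 223.4 → 223
  → #fbcddf
30% tone:
  R: 234 + 0.3×(128−234) = 234 − 31.8 = 202.2 → 202
  G: 6 + 0.3×(128−6) = 6 + 36.6 = 42.6 → 43
  B: 97 + 9.3 = 106.3 → 106
  → #ca2b6a

#fbcddf, #ca2b6a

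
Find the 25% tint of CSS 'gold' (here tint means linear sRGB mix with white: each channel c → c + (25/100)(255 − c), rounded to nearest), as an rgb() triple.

CSS gold is rgb(255, 215, 0).
A 25% tint moves each channel 25% toward 255:
  R: 255 + 0.25×(255−255) = 255 + 0 = 255 → 255
  G: 215 + 0.25×(255−215) = 215 + 10 = 225 → 225
  B: 0 + 0.25×(255−0) = 0 + 63.75 = 63.75 → 64

rgb(255, 225, 64)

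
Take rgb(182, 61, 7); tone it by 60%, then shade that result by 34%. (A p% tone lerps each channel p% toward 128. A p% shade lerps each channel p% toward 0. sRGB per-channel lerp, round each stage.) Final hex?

#634335

Per channel, c → c + 0.6(128 − c):
  R: 182 + 0.6×(128−182) = 182 − 32.4 = 149.6 → 150
  G: 61 + 40.2 = 101.2 → 101
  B: 7 + 0.6×(128−7) = 7 + 72.6 = 79.6 → 80
After the tone: rgb(150, 101, 80) = #966550.
Per channel, c → c + 0.34(0 − c):
  R: 150 + 0.34×(0−150) = 150 − 51 = 99 → 99
  G: 101 + 0.34×(0−101) = 101 − 34.34 = 66.66 → 67
  B: 80 − 27.2 = 52.8 → 53
rgb(99, 67, 53) = #634335.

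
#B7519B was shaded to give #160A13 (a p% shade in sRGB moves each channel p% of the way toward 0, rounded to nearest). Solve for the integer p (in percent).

#B7519B is rgb(183, 81, 155); #160A13 is rgb(22, 10, 19).
On the R channel (widest range): 22 ≈ 183 + (p/100)(0 − 183), so p ≈ 100×(22 − 183)/(0 − 183) = -16100/-183 = 87.98.
p = 88 reproduces all three channels after rounding.

88%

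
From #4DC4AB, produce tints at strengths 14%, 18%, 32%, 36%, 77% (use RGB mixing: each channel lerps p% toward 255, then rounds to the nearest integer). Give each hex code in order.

#66CCB7, #6DCFBA, #86D7C6, #8DD9C9, #D6F1EC

#4DC4AB is rgb(77, 196, 171).
14%: (77 + 24.92 = 101.92→102, 196 + 8.26 = 204.26→204, 171 + 11.76 = 182.76→183) → #66CCB7
18%: (77 + 32.04 = 109.04→109, 196 + 10.62 = 206.62→207, 171 + 15.12 = 186.12→186) → #6DCFBA
32%: (77 + 56.96 = 133.96→134, 196 + 18.88 = 214.88→215, 171 + 26.88 = 197.88→198) → #86D7C6
36%: (77 + 64.08 = 141.08→141, 196 + 21.24 = 217.24→217, 171 + 30.24 = 201.24→201) → #8DD9C9
77%: (77 + 137.06 = 214.06→214, 196 + 45.43 = 241.43→241, 171 + 64.68 = 235.68→236) → #D6F1EC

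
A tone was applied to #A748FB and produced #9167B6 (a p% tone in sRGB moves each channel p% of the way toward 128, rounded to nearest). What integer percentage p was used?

#A748FB is rgb(167, 72, 251); #9167B6 is rgb(145, 103, 182).
On the B channel (widest range): 182 ≈ 251 + (p/100)(128 − 251), so p ≈ 100×(182 − 251)/(128 − 251) = -6900/-123 = 56.10.
p = 56 reproduces all three channels after rounding.

56%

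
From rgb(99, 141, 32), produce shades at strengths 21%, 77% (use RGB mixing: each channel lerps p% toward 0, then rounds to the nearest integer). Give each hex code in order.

#4e6f19, #172007

21%: (99 − 20.79 = 78.21→78, 141 − 29.61 = 111.39→111, 32 − 6.72 = 25.28→25) → #4e6f19
77%: (99 − 76.23 = 22.77→23, 141 − 108.57 = 32.43→32, 32 − 24.64 = 7.36→7) → #172007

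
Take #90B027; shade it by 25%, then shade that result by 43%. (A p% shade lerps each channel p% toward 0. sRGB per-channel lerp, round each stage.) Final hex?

#90B027 is rgb(144, 176, 39).
Lerp each channel 25% toward 0:
  R: 144 + 0.25×(0−144) = 144 − 36 = 108 → 108
  G: 176 − 44 = 132 → 132
  B: 39 − 9.75 = 29.25 → 29
After the shade: rgb(108, 132, 29) = #6C841D.
Lerp each channel 43% toward 0:
  R: 108 + 0.43×(0−108) = 108 − 46.44 = 61.56 → 62
  G: 132 + 0.43×(0−132) = 132 − 56.76 = 75.24 → 75
  B: 29 − 12.47 = 16.53 → 17
rgb(62, 75, 17) = #3E4B11.

#3E4B11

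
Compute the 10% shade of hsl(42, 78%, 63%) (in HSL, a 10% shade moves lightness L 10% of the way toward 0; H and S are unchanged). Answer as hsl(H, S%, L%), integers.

L moves 10% from 63 toward 0: 63 − 6.3 = 56.7 → 57.
H and S are unchanged.

hsl(42, 78%, 57%)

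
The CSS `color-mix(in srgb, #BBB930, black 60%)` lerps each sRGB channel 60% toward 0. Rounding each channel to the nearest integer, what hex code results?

#4B4A13

#BBB930 is rgb(187, 185, 48).
A 60% shade moves each channel 60% toward 0:
  R: 187 + 0.6×(0−187) = 187 − 112.2 = 74.8 → 75
  G: 185 + 0.6×(0−185) = 185 − 111 = 74 → 74
  B: 48 + 0.6×(0−48) = 48 − 28.8 = 19.2 → 19
rgb(75, 74, 19) = #4B4A13.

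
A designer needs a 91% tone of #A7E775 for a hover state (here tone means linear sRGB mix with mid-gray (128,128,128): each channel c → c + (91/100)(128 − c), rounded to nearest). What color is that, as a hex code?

#A7E775 is rgb(167, 231, 117).
A 91% tone moves each channel 91% toward 128:
  R: 167 + 0.91×(128−167) = 167 − 35.49 = 131.51 → 132
  G: 231 + 0.91×(128−231) = 231 − 93.73 = 137.27 → 137
  B: 117 + 10.01 = 127.01 → 127
rgb(132, 137, 127) = #84897F.

#84897F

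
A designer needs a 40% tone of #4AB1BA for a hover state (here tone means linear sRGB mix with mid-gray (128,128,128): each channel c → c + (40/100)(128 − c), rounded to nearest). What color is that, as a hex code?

#4AB1BA is rgb(74, 177, 186).
Per channel, c → c + 0.4(128 − c):
  R: 74 + 0.4×(128−74) = 74 + 21.6 = 95.6 → 96
  G: 177 − 19.6 = 157.4 → 157
  B: 186 + 0.4×(128−186) = 186 − 23.2 = 162.8 → 163
rgb(96, 157, 163) = #609DA3.

#609DA3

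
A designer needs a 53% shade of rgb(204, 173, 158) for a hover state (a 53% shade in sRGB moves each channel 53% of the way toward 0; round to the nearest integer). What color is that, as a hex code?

A 53% shade moves each channel 53% toward 0:
  R: 204 + 0.53×(0−204) = 204 − 108.12 = 95.88 → 96
  G: 173 + 0.53×(0−173) = 173 − 91.69 = 81.31 → 81
  B: 158 + 0.53×(0−158) = 158 − 83.74 = 74.26 → 74
rgb(96, 81, 74) = #60514A.

#60514A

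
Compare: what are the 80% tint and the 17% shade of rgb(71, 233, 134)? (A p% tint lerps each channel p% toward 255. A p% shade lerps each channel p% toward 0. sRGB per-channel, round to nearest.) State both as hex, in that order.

80% tint:
  R: 71 + 147.2 = 218.2 → 218
  G: 233 + 17.6 = 250.6 → 251
  B: 134 + 0.8×(255−134) = 134 + 96.8 = 230.8 → 231
  → #dafbe7
17% shade:
  R: 71 + 0.17×(0−71) = 71 − 12.07 = 58.93 → 59
  G: 233 − 39.61 = 193.39 → 193
  B: 134 + 0.17×(0−134) = 134 − 22.78 = 111.22 → 111
  → #3bc16f

#dafbe7, #3bc16f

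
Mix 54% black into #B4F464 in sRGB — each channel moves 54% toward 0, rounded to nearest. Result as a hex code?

#53702E

#B4F464 is rgb(180, 244, 100).
Lerp each channel 54% toward 0:
  R: 180 + 0.54×(0−180) = 180 − 97.2 = 82.8 → 83
  G: 244 − 131.76 = 112.24 → 112
  B: 100 + 0.54×(0−100) = 100 − 54 = 46 → 46
rgb(83, 112, 46) = #53702E.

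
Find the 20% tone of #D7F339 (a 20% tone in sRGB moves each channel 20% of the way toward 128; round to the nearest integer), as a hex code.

#D7F339 is rgb(215, 243, 57).
Per channel, c → c + 0.2(128 − c):
  R: 215 + 0.2×(128−215) = 215 − 17.4 = 197.6 → 198
  G: 243 − 23 = 220 → 220
  B: 57 + 0.2×(128−57) = 57 + 14.2 = 71.2 → 71
rgb(198, 220, 71) = #C6DC47.

#C6DC47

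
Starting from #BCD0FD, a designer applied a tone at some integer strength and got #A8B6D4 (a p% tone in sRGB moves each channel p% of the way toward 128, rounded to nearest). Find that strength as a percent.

#BCD0FD is rgb(188, 208, 253); #A8B6D4 is rgb(168, 182, 212).
On the B channel (widest range): 212 ≈ 253 + (p/100)(128 − 253), so p ≈ 100×(212 − 253)/(128 − 253) = -4100/-125 = 32.80.
p = 33 reproduces all three channels after rounding.

33%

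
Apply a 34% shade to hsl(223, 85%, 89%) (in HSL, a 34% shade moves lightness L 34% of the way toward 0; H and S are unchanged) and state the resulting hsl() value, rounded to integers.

hsl(223, 85%, 59%)

L moves 34% from 89 toward 0: 89 − 30.26 = 58.74 → 59.
H and S are unchanged.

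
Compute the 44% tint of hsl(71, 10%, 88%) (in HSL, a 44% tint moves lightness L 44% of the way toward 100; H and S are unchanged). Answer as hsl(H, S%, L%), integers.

hsl(71, 10%, 93%)

L moves 44% from 88 toward 100: 88 + 5.28 = 93.28 → 93.
H and S are unchanged.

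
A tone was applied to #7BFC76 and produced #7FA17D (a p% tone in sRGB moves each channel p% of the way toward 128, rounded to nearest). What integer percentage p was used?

73%

#7BFC76 is rgb(123, 252, 118); #7FA17D is rgb(127, 161, 125).
On the G channel (widest range): 161 ≈ 252 + (p/100)(128 − 252), so p ≈ 100×(161 − 252)/(128 − 252) = -9100/-124 = 73.39.
p = 73 reproduces all three channels after rounding.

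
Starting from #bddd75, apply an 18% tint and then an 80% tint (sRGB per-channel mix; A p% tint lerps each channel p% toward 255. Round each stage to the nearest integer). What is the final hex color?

#bddd75 is rgb(189, 221, 117).
An 18% tint moves each channel 18% toward 255:
  R: 189 + 11.88 = 200.88 → 201
  G: 221 + 0.18×(255−221) = 221 + 6.12 = 227.12 → 227
  B: 117 + 0.18×(255−117) = 117 + 24.84 = 141.84 → 142
After the tint: rgb(201, 227, 142) = #c9e38e.
Per channel, c → c + 0.8(255 − c):
  R: 201 + 0.8×(255−201) = 201 + 43.2 = 244.2 → 244
  G: 227 + 0.8×(255−227) = 227 + 22.4 = 249.4 → 249
  B: 142 + 0.8×(255−142) = 142 + 90.4 = 232.4 → 232
rgb(244, 249, 232) = #f4f9e8.

#f4f9e8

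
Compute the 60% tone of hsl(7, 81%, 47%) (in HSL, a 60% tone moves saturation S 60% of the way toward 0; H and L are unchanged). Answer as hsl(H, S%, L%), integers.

S moves 60% from 81 toward 0: 81 − 48.6 = 32.4 → 32.
H and L are unchanged.

hsl(7, 32%, 47%)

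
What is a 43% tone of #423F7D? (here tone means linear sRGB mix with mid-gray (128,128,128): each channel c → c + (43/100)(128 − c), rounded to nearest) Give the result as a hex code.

#5D5B7E

#423F7D is rgb(66, 63, 125).
Per channel, c → c + 0.43(128 − c):
  R: 66 + 0.43×(128−66) = 66 + 26.66 = 92.66 → 93
  G: 63 + 0.43×(128−63) = 63 + 27.95 = 90.95 → 91
  B: 125 + 1.29 = 126.29 → 126
rgb(93, 91, 126) = #5D5B7E.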